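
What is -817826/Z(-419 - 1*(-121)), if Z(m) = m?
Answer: 408913/149 ≈ 2744.4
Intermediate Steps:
-817826/Z(-419 - 1*(-121)) = -817826/(-419 - 1*(-121)) = -817826/(-419 + 121) = -817826/(-298) = -817826*(-1/298) = 408913/149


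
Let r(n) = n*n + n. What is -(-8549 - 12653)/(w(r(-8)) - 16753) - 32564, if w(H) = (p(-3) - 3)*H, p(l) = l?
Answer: -556507398/17089 ≈ -32565.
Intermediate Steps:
r(n) = n + n² (r(n) = n² + n = n + n²)
w(H) = -6*H (w(H) = (-3 - 3)*H = -6*H)
-(-8549 - 12653)/(w(r(-8)) - 16753) - 32564 = -(-8549 - 12653)/(-(-48)*(1 - 8) - 16753) - 32564 = -(-21202)/(-(-48)*(-7) - 16753) - 32564 = -(-21202)/(-6*56 - 16753) - 32564 = -(-21202)/(-336 - 16753) - 32564 = -(-21202)/(-17089) - 32564 = -(-21202)*(-1)/17089 - 32564 = -1*21202/17089 - 32564 = -21202/17089 - 32564 = -556507398/17089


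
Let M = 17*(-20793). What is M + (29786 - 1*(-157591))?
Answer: -166104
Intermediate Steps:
M = -353481
M + (29786 - 1*(-157591)) = -353481 + (29786 - 1*(-157591)) = -353481 + (29786 + 157591) = -353481 + 187377 = -166104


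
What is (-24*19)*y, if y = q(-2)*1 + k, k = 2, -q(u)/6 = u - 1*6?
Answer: -22800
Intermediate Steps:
q(u) = 36 - 6*u (q(u) = -6*(u - 1*6) = -6*(u - 6) = -6*(-6 + u) = 36 - 6*u)
y = 50 (y = (36 - 6*(-2))*1 + 2 = (36 + 12)*1 + 2 = 48*1 + 2 = 48 + 2 = 50)
(-24*19)*y = -24*19*50 = -456*50 = -22800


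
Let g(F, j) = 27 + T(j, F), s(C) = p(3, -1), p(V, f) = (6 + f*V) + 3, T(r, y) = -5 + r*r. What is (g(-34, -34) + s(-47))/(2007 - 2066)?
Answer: -1184/59 ≈ -20.068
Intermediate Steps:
T(r, y) = -5 + r²
p(V, f) = 9 + V*f (p(V, f) = (6 + V*f) + 3 = 9 + V*f)
s(C) = 6 (s(C) = 9 + 3*(-1) = 9 - 3 = 6)
g(F, j) = 22 + j² (g(F, j) = 27 + (-5 + j²) = 22 + j²)
(g(-34, -34) + s(-47))/(2007 - 2066) = ((22 + (-34)²) + 6)/(2007 - 2066) = ((22 + 1156) + 6)/(-59) = (1178 + 6)*(-1/59) = 1184*(-1/59) = -1184/59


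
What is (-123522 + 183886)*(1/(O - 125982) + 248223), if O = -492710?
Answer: 2317578960897665/154673 ≈ 1.4984e+10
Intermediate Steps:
(-123522 + 183886)*(1/(O - 125982) + 248223) = (-123522 + 183886)*(1/(-492710 - 125982) + 248223) = 60364*(1/(-618692) + 248223) = 60364*(-1/618692 + 248223) = 60364*(153573584315/618692) = 2317578960897665/154673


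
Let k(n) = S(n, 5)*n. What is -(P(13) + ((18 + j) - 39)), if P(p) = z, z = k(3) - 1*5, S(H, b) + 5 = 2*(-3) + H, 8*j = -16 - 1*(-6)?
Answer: 205/4 ≈ 51.250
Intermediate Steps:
j = -5/4 (j = (-16 - 1*(-6))/8 = (-16 + 6)/8 = (1/8)*(-10) = -5/4 ≈ -1.2500)
S(H, b) = -11 + H (S(H, b) = -5 + (2*(-3) + H) = -5 + (-6 + H) = -11 + H)
k(n) = n*(-11 + n) (k(n) = (-11 + n)*n = n*(-11 + n))
z = -29 (z = 3*(-11 + 3) - 1*5 = 3*(-8) - 5 = -24 - 5 = -29)
P(p) = -29
-(P(13) + ((18 + j) - 39)) = -(-29 + ((18 - 5/4) - 39)) = -(-29 + (67/4 - 39)) = -(-29 - 89/4) = -1*(-205/4) = 205/4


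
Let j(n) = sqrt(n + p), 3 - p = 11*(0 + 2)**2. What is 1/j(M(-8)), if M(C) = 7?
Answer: -I*sqrt(34)/34 ≈ -0.1715*I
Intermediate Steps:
p = -41 (p = 3 - 11*(0 + 2)**2 = 3 - 11*2**2 = 3 - 11*4 = 3 - 1*44 = 3 - 44 = -41)
j(n) = sqrt(-41 + n) (j(n) = sqrt(n - 41) = sqrt(-41 + n))
1/j(M(-8)) = 1/(sqrt(-41 + 7)) = 1/(sqrt(-34)) = 1/(I*sqrt(34)) = -I*sqrt(34)/34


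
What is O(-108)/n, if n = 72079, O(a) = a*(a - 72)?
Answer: 19440/72079 ≈ 0.26970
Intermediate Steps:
O(a) = a*(-72 + a)
O(-108)/n = -108*(-72 - 108)/72079 = -108*(-180)*(1/72079) = 19440*(1/72079) = 19440/72079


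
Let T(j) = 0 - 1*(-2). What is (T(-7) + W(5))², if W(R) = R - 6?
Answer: 1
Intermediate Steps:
W(R) = -6 + R
T(j) = 2 (T(j) = 0 + 2 = 2)
(T(-7) + W(5))² = (2 + (-6 + 5))² = (2 - 1)² = 1² = 1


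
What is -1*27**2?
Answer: -729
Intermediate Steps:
-1*27**2 = -1*729 = -729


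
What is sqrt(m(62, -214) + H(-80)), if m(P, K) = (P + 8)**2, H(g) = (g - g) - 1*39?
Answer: sqrt(4861) ≈ 69.721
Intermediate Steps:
H(g) = -39 (H(g) = 0 - 39 = -39)
m(P, K) = (8 + P)**2
sqrt(m(62, -214) + H(-80)) = sqrt((8 + 62)**2 - 39) = sqrt(70**2 - 39) = sqrt(4900 - 39) = sqrt(4861)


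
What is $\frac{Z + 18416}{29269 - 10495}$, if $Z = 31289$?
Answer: $\frac{49705}{18774} \approx 2.6475$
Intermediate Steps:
$\frac{Z + 18416}{29269 - 10495} = \frac{31289 + 18416}{29269 - 10495} = \frac{49705}{18774}$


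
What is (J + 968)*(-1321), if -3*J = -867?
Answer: -1660497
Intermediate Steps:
J = 289 (J = -⅓*(-867) = 289)
(J + 968)*(-1321) = (289 + 968)*(-1321) = 1257*(-1321) = -1660497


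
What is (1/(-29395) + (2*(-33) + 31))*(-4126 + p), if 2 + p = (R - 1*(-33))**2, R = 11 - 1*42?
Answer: 4242878424/29395 ≈ 1.4434e+5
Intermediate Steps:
R = -31 (R = 11 - 42 = -31)
p = 2 (p = -2 + (-31 - 1*(-33))**2 = -2 + (-31 + 33)**2 = -2 + 2**2 = -2 + 4 = 2)
(1/(-29395) + (2*(-33) + 31))*(-4126 + p) = (1/(-29395) + (2*(-33) + 31))*(-4126 + 2) = (-1/29395 + (-66 + 31))*(-4124) = (-1/29395 - 35)*(-4124) = -1028826/29395*(-4124) = 4242878424/29395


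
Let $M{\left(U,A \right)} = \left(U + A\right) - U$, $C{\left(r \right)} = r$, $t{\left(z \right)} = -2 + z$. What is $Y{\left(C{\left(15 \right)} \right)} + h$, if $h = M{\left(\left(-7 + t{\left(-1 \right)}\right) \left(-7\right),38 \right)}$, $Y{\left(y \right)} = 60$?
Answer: $98$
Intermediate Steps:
$M{\left(U,A \right)} = A$ ($M{\left(U,A \right)} = \left(A + U\right) - U = A$)
$h = 38$
$Y{\left(C{\left(15 \right)} \right)} + h = 60 + 38 = 98$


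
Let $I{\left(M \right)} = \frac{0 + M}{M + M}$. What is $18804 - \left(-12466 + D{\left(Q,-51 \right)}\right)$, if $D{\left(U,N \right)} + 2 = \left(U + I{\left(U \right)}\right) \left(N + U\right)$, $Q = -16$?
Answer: $\frac{60467}{2} \approx 30234.0$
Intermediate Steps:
$I{\left(M \right)} = \frac{1}{2}$ ($I{\left(M \right)} = \frac{M}{2 M} = M \frac{1}{2 M} = \frac{1}{2}$)
$D{\left(U,N \right)} = -2 + \left(\frac{1}{2} + U\right) \left(N + U\right)$ ($D{\left(U,N \right)} = -2 + \left(U + \frac{1}{2}\right) \left(N + U\right) = -2 + \left(\frac{1}{2} + U\right) \left(N + U\right)$)
$18804 - \left(-12466 + D{\left(Q,-51 \right)}\right) = 18804 - \left(-12466 + \left(-2 + \left(-16\right)^{2} + \frac{1}{2} \left(-51\right) + \frac{1}{2} \left(-16\right) - -816\right)\right) = 18804 - \left(-12466 - - \frac{2073}{2}\right) = 18804 - \left(-12466 + \frac{2073}{2}\right) = 18804 - - \frac{22859}{2} = 18804 + \frac{22859}{2} = \frac{60467}{2}$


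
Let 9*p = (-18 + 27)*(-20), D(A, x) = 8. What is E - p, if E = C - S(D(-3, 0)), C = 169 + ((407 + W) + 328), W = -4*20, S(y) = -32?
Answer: 876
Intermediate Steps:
W = -80
p = -20 (p = ((-18 + 27)*(-20))/9 = (9*(-20))/9 = (⅑)*(-180) = -20)
C = 824 (C = 169 + ((407 - 80) + 328) = 169 + (327 + 328) = 169 + 655 = 824)
E = 856 (E = 824 - 1*(-32) = 824 + 32 = 856)
E - p = 856 - 1*(-20) = 856 + 20 = 876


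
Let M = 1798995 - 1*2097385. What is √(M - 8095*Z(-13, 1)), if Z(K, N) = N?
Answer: I*√306485 ≈ 553.61*I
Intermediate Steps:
M = -298390 (M = 1798995 - 2097385 = -298390)
√(M - 8095*Z(-13, 1)) = √(-298390 - 8095*1) = √(-298390 - 8095) = √(-306485) = I*√306485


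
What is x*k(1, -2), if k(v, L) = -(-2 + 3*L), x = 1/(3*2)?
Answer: 4/3 ≈ 1.3333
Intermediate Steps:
x = 1/6 ≈ 0.16667
k(v, L) = 2 - 3*L
x*k(1, -2) = (2 - 3*(-2))/6 = (2 + 6)/6 = (1/6)*8 = 4/3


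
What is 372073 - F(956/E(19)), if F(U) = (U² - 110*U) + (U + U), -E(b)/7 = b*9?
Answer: 532985041265/1432809 ≈ 3.7199e+5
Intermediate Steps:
E(b) = -63*b (E(b) = -7*b*9 = -63*b)
F(U) = U² - 108*U (F(U) = (U² - 110*U) + 2*U = U² - 108*U)
372073 - F(956/E(19)) = 372073 - 956/((-63*19))*(-108 + 956/((-63*19))) = 372073 - 956/(-1197)*(-108 + 956/(-1197)) = 372073 - 956*(-1/1197)*(-108 + 956*(-1/1197)) = 372073 - (-956)*(-108 - 956/1197)/1197 = 372073 - (-956)*(-130232)/(1197*1197) = 372073 - 1*124501792/1432809 = 372073 - 124501792/1432809 = 532985041265/1432809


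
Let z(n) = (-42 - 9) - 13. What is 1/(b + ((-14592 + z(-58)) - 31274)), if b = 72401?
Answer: 1/26471 ≈ 3.7777e-5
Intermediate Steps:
z(n) = -64 (z(n) = -51 - 13 = -64)
1/(b + ((-14592 + z(-58)) - 31274)) = 1/(72401 + ((-14592 - 64) - 31274)) = 1/(72401 + (-14656 - 31274)) = 1/(72401 - 45930) = 1/26471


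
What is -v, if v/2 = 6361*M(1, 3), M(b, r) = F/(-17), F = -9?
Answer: -114498/17 ≈ -6735.2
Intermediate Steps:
M(b, r) = 9/17 (M(b, r) = -9/(-17) = -9*(-1/17) = 9/17)
v = 114498/17 (v = 2*(6361*(9/17)) = 2*(57249/17) = 114498/17 ≈ 6735.2)
-v = -1*114498/17 = -114498/17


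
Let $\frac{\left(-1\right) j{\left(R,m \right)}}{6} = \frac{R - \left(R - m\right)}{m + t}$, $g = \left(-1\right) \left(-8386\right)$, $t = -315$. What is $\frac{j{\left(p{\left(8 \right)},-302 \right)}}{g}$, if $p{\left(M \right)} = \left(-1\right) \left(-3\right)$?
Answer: $- \frac{906}{2587081} \approx -0.0003502$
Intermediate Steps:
$p{\left(M \right)} = 3$
$g = 8386$
$j{\left(R,m \right)} = - \frac{6 m}{-315 + m}$ ($j{\left(R,m \right)} = - 6 \frac{R - \left(R - m\right)}{m - 315} = - 6 \frac{m}{-315 + m} = - \frac{6 m}{-315 + m}$)
$\frac{j{\left(p{\left(8 \right)},-302 \right)}}{g} = \frac{\left(-6\right) \left(-302\right) \frac{1}{-315 - 302}}{8386} = \left(-6\right) \left(-302\right) \frac{1}{-617} \cdot \frac{1}{8386} = \left(-6\right) \left(-302\right) \left(- \frac{1}{617}\right) \frac{1}{8386} = \left(- \frac{1812}{617}\right) \frac{1}{8386} = - \frac{906}{2587081}$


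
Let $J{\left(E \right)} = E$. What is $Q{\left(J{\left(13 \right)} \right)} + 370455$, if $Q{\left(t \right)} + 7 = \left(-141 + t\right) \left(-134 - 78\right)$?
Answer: $397584$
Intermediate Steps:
$Q{\left(t \right)} = 29885 - 212 t$ ($Q{\left(t \right)} = -7 + \left(-141 + t\right) \left(-134 - 78\right) = -7 + \left(-141 + t\right) \left(-212\right) = -7 - \left(-29892 + 212 t\right) = 29885 - 212 t$)
$Q{\left(J{\left(13 \right)} \right)} + 370455 = \left(29885 - 2756\right) + 370455 = 27129 + 370455 = 397584$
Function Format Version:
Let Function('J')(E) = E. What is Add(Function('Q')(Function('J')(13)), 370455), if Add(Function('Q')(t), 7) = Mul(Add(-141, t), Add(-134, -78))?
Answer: 397584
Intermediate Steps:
Function('Q')(t) = Add(29885, Mul(-212, t)) (Function('Q')(t) = Add(-7, Mul(Add(-141, t), Add(-134, -78))) = Add(-7, Mul(Add(-141, t), -212)) = Add(-7, Add(29892, Mul(-212, t))) = Add(29885, Mul(-212, t)))
Add(Function('Q')(Function('J')(13)), 370455) = Add(Add(29885, Mul(-212, 13)), 370455) = Add(Add(29885, -2756), 370455) = Add(27129, 370455) = 397584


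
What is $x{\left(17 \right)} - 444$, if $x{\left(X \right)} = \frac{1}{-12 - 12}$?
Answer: $- \frac{10657}{24} \approx -444.04$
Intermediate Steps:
$x{\left(X \right)} = - \frac{1}{24}$ ($x{\left(X \right)} = \frac{1}{-24} = - \frac{1}{24}$)
$x{\left(17 \right)} - 444 = - \frac{1}{24} - 444 = - \frac{10657}{24}$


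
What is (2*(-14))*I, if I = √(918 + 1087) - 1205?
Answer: 33740 - 28*√2005 ≈ 32486.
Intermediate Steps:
I = -1205 + √2005 (I = √2005 - 1205 = -1205 + √2005 ≈ -1160.2)
(2*(-14))*I = (2*(-14))*(-1205 + √2005) = -28*(-1205 + √2005) = 33740 - 28*√2005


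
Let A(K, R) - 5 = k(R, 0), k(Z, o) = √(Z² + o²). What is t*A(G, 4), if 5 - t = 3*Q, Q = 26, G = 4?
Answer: -657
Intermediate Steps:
A(K, R) = 5 + √(R²) (A(K, R) = 5 + √(R² + 0²) = 5 + √(R² + 0) = 5 + √(R²))
t = -73 (t = 5 - 3*26 = 5 - 1*78 = 5 - 78 = -73)
t*A(G, 4) = -73*(5 + √(4²)) = -73*(5 + √16) = -73*(5 + 4) = -73*9 = -657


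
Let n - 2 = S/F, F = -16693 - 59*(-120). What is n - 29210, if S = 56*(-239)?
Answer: -280763120/9613 ≈ -29207.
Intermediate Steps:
F = -9613 (F = -16693 - 1*(-7080) = -16693 + 7080 = -9613)
S = -13384
n = 32610/9613 (n = 2 - 13384/(-9613) = 2 - 13384*(-1/9613) = 2 + 13384/9613 = 32610/9613 ≈ 3.3923)
n - 29210 = 32610/9613 - 29210 = -280763120/9613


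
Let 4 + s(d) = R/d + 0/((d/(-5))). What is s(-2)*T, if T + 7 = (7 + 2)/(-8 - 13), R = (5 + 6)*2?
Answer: 780/7 ≈ 111.43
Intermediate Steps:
R = 22 (R = 11*2 = 22)
T = -52/7 (T = -7 + (7 + 2)/(-8 - 13) = -7 + 9/(-21) = -7 + 9*(-1/21) = -7 - 3/7 = -52/7 ≈ -7.4286)
s(d) = -4 + 22/d (s(d) = -4 + (22/d + 0/((d/(-5)))) = -4 + (22/d + 0/((d*(-⅕)))) = -4 + (22/d + 0/((-d/5))) = -4 + (22/d + 0*(-5/d)) = -4 + (22/d + 0) = -4 + 22/d)
s(-2)*T = (-4 + 22/(-2))*(-52/7) = (-4 + 22*(-½))*(-52/7) = (-4 - 11)*(-52/7) = -15*(-52/7) = 780/7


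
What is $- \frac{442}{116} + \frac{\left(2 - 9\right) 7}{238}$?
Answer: $- \frac{1980}{493} \approx -4.0162$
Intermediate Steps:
$- \frac{442}{116} + \frac{\left(2 - 9\right) 7}{238} = \left(-442\right) \frac{1}{116} + \left(-7\right) 7 \cdot \frac{1}{238} = - \frac{221}{58} - \frac{7}{34} = - \frac{1980}{493}$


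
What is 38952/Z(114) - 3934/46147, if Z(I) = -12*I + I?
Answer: -300408530/9644723 ≈ -31.147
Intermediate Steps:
Z(I) = -11*I
38952/Z(114) - 3934/46147 = 38952/((-11*114)) - 3934/46147 = 38952/(-1254) - 3934*1/46147 = 38952*(-1/1254) - 3934/46147 = -6492/209 - 3934/46147 = -300408530/9644723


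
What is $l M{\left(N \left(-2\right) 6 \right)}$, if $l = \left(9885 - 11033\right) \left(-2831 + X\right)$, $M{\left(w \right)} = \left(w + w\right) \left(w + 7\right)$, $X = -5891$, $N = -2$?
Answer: $14899129728$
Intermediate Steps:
$M{\left(w \right)} = 2 w \left(7 + w\right)$
$l = 10012856$ ($l = \left(9885 - 11033\right) \left(-2831 - 5891\right) = \left(9885 - 11033\right) \left(-8722\right) = \left(-1148\right) \left(-8722\right) = 10012856$)
$l M{\left(N \left(-2\right) 6 \right)} = 10012856 \cdot 2 \left(-2\right) \left(-2\right) 6 \left(7 + \left(-2\right) \left(-2\right) 6\right) = 10012856 \cdot 2 \cdot 4 \cdot 6 \left(7 + 4 \cdot 6\right) = 10012856 \cdot 2 \cdot 24 \left(7 + 24\right) = 10012856 \cdot 2 \cdot 24 \cdot 31 = 10012856 \cdot 1488 = 14899129728$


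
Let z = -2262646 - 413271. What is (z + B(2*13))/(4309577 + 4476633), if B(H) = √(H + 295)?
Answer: -2675917/8786210 + √321/8786210 ≈ -0.30456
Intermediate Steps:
B(H) = √(295 + H)
z = -2675917
(z + B(2*13))/(4309577 + 4476633) = (-2675917 + √(295 + 2*13))/(4309577 + 4476633) = (-2675917 + √(295 + 26))/8786210 = (-2675917 + √321)*(1/8786210) = -2675917/8786210 + √321/8786210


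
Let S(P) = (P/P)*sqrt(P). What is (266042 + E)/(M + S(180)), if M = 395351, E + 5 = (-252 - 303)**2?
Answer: 226955985762/156302413021 - 3444372*sqrt(5)/156302413021 ≈ 1.4520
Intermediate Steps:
E = 308020 (E = -5 + (-252 - 303)**2 = -5 + (-555)**2 = -5 + 308025 = 308020)
S(P) = sqrt(P) (S(P) = 1*sqrt(P) = sqrt(P))
(266042 + E)/(M + S(180)) = (266042 + 308020)/(395351 + sqrt(180)) = 574062/(395351 + 6*sqrt(5))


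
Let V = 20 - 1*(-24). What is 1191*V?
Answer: 52404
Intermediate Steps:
V = 44 (V = 20 + 24 = 44)
1191*V = 1191*44 = 52404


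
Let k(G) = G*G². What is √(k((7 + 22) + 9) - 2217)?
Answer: √52655 ≈ 229.47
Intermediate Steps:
k(G) = G³
√(k((7 + 22) + 9) - 2217) = √(((7 + 22) + 9)³ - 2217) = √((29 + 9)³ - 2217) = √(38³ - 2217) = √(54872 - 2217) = √52655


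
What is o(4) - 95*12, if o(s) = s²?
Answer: -1124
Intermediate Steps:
o(4) - 95*12 = 4² - 95*12 = 16 - 1140 = -1124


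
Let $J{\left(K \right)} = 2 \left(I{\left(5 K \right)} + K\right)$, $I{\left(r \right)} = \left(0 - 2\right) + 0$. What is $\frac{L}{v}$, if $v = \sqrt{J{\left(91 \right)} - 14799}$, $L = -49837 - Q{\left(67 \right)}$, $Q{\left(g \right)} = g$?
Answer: $\frac{49904 i \sqrt{14621}}{14621} \approx 412.71 i$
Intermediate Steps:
$I{\left(r \right)} = -2$ ($I{\left(r \right)} = -2 + 0 = -2$)
$L = -49904$ ($L = -49837 - 67 = -49904$)
$J{\left(K \right)} = -4 + 2 K$ ($J{\left(K \right)} = 2 \left(-2 + K\right) = -4 + 2 K$)
$v = i \sqrt{14621}$ ($v = \sqrt{\left(-4 + 2 \cdot 91\right) - 14799} = \sqrt{\left(-4 + 182\right) - 14799} = \sqrt{178 - 14799} = \sqrt{-14621} = i \sqrt{14621} \approx 120.92 i$)
$\frac{L}{v} = - \frac{49904}{i \sqrt{14621}} = - 49904 \left(- \frac{i \sqrt{14621}}{14621}\right) = \frac{49904 i \sqrt{14621}}{14621}$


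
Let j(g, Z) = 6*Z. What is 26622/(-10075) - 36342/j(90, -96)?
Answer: 19489521/322400 ≈ 60.451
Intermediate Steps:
26622/(-10075) - 36342/j(90, -96) = 26622/(-10075) - 36342/(6*(-96)) = 26622*(-1/10075) - 36342/(-576) = -26622/10075 - 36342*(-1/576) = -26622/10075 + 2019/32 = 19489521/322400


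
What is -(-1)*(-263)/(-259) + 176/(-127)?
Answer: -12183/32893 ≈ -0.37038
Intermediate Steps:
-(-1)*(-263)/(-259) + 176/(-127) = -1*263*(-1/259) + 176*(-1/127) = -263*(-1/259) - 176/127 = 263/259 - 176/127 = -12183/32893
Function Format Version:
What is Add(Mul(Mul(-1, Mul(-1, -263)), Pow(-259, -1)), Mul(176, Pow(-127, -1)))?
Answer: Rational(-12183, 32893) ≈ -0.37038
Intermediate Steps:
Add(Mul(Mul(-1, Mul(-1, -263)), Pow(-259, -1)), Mul(176, Pow(-127, -1))) = Add(Mul(Mul(-1, 263), Rational(-1, 259)), Mul(176, Rational(-1, 127))) = Add(Mul(-263, Rational(-1, 259)), Rational(-176, 127)) = Add(Rational(263, 259), Rational(-176, 127)) = Rational(-12183, 32893)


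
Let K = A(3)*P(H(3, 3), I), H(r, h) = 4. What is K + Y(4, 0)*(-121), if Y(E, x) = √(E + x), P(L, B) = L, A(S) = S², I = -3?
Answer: -206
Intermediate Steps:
K = 36 (K = 3²*4 = 9*4 = 36)
K + Y(4, 0)*(-121) = 36 + √(4 + 0)*(-121) = 36 + √4*(-121) = 36 + 2*(-121) = 36 - 242 = -206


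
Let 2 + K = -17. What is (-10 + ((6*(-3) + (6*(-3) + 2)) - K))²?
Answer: 625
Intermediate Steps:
K = -19 (K = -2 - 17 = -19)
(-10 + ((6*(-3) + (6*(-3) + 2)) - K))² = (-10 + ((6*(-3) + (6*(-3) + 2)) - 1*(-19)))² = (-10 + ((-18 + (-18 + 2)) + 19))² = (-10 + ((-18 - 16) + 19))² = (-10 + (-34 + 19))² = (-10 - 15)² = (-25)² = 625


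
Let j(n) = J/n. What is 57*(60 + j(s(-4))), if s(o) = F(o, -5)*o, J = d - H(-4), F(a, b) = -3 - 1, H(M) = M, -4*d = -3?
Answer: 219963/64 ≈ 3436.9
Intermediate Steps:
d = ¾ (d = -¼*(-3) = ¾ ≈ 0.75000)
F(a, b) = -4
J = 19/4 (J = ¾ - 1*(-4) = ¾ + 4 = 19/4 ≈ 4.7500)
s(o) = -4*o
j(n) = 19/(4*n)
57*(60 + j(s(-4))) = 57*(60 + 19/(4*((-4*(-4))))) = 57*(60 + (19/4)/16) = 57*(60 + (19/4)*(1/16)) = 57*(60 + 19/64) = 57*(3859/64) = 219963/64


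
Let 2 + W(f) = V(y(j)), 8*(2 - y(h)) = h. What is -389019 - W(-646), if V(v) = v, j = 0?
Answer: -389019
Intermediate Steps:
y(h) = 2 - h/8
W(f) = 0 (W(f) = -2 + (2 - 1/8*0) = -2 + (2 + 0) = -2 + 2 = 0)
-389019 - W(-646) = -389019 - 1*0 = -389019 + 0 = -389019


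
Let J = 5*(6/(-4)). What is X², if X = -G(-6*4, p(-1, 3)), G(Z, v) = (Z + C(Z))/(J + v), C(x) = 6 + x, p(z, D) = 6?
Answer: 784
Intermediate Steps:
J = -15/2 (J = 5*(6*(-¼)) = 5*(-3/2) = -15/2 ≈ -7.5000)
G(Z, v) = (6 + 2*Z)/(-15/2 + v) (G(Z, v) = (Z + (6 + Z))/(-15/2 + v) = (6 + 2*Z)/(-15/2 + v))
X = -28 (X = -4*(3 - 6*4)/(-15 + 2*6) = -4*(3 - 24)/(-15 + 12) = -4*(-21)/(-3) = -4*(-1)*(-21)/3 = -1*28 = -28)
X² = (-28)² = 784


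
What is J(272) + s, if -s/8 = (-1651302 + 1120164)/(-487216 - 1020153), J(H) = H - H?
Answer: -4249104/1507369 ≈ -2.8189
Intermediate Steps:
J(H) = 0
s = -4249104/1507369 (s = -8*(-1651302 + 1120164)/(-487216 - 1020153) = -(-4249104)/(-1507369) = -(-4249104)*(-1)/1507369 = -8*531138/1507369 = -4249104/1507369 ≈ -2.8189)
J(272) + s = 0 - 4249104/1507369 = -4249104/1507369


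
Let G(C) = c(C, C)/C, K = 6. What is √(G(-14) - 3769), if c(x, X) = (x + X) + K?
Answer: 2*I*√46151/7 ≈ 61.379*I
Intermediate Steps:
c(x, X) = 6 + X + x (c(x, X) = (x + X) + 6 = (X + x) + 6 = 6 + X + x)
G(C) = (6 + 2*C)/C (G(C) = (6 + C + C)/C = (6 + 2*C)/C)
√(G(-14) - 3769) = √((2 + 6/(-14)) - 3769) = √((2 + 6*(-1/14)) - 3769) = √((2 - 3/7) - 3769) = √(11/7 - 3769) = √(-26372/7) = 2*I*√46151/7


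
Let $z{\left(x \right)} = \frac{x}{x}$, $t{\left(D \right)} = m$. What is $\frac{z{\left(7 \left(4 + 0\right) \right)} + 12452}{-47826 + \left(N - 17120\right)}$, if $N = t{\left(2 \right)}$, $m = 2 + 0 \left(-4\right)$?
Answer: $- \frac{4151}{21648} \approx -0.19175$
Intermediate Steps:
$m = 2$ ($m = 2 + 0 = 2$)
$t{\left(D \right)} = 2$
$N = 2$
$z{\left(x \right)} = 1$
$\frac{z{\left(7 \left(4 + 0\right) \right)} + 12452}{-47826 + \left(N - 17120\right)} = \frac{1 + 12452}{-47826 + \left(2 - 17120\right)} = \frac{12453}{-47826 - 17118} = \frac{12453}{-64944} = 12453 \left(- \frac{1}{64944}\right) = - \frac{4151}{21648}$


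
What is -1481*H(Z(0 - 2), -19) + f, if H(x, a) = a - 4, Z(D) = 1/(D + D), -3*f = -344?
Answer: 102533/3 ≈ 34178.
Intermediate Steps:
f = 344/3 (f = -⅓*(-344) = 344/3 ≈ 114.67)
Z(D) = 1/(2*D)
H(x, a) = -4 + a
-1481*H(Z(0 - 2), -19) + f = -1481*(-4 - 19) + 344/3 = -1481*(-23) + 344/3 = 34063 + 344/3 = 102533/3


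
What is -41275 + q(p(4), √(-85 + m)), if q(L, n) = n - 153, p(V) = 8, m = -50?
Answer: -41428 + 3*I*√15 ≈ -41428.0 + 11.619*I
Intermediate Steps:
q(L, n) = -153 + n
-41275 + q(p(4), √(-85 + m)) = -41275 + (-153 + √(-85 - 50)) = -41275 + (-153 + √(-135)) = -41275 + (-153 + 3*I*√15) = -41428 + 3*I*√15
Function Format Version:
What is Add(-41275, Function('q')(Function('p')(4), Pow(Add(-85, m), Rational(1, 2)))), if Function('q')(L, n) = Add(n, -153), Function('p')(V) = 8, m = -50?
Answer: Add(-41428, Mul(3, I, Pow(15, Rational(1, 2)))) ≈ Add(-41428., Mul(11.619, I))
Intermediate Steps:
Function('q')(L, n) = Add(-153, n)
Add(-41275, Function('q')(Function('p')(4), Pow(Add(-85, m), Rational(1, 2)))) = Add(-41275, Add(-153, Pow(Add(-85, -50), Rational(1, 2)))) = Add(-41275, Add(-153, Pow(-135, Rational(1, 2)))) = Add(-41275, Add(-153, Mul(3, I, Pow(15, Rational(1, 2))))) = Add(-41428, Mul(3, I, Pow(15, Rational(1, 2))))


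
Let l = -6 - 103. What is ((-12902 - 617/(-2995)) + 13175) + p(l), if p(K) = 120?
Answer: 1177652/2995 ≈ 393.21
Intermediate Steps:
l = -109
((-12902 - 617/(-2995)) + 13175) + p(l) = ((-12902 - 617/(-2995)) + 13175) + 120 = ((-12902 - 617*(-1/2995)) + 13175) + 120 = ((-12902 + 617/2995) + 13175) + 120 = (-38640873/2995 + 13175) + 120 = 818252/2995 + 120 = 1177652/2995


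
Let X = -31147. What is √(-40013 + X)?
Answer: 2*I*√17790 ≈ 266.76*I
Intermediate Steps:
√(-40013 + X) = √(-40013 - 31147) = √(-71160) = 2*I*√17790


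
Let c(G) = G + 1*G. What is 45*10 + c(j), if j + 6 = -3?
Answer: 432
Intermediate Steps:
j = -9 (j = -6 - 3 = -9)
c(G) = 2*G (c(G) = G + G = 2*G)
45*10 + c(j) = 45*10 + 2*(-9) = 450 - 18 = 432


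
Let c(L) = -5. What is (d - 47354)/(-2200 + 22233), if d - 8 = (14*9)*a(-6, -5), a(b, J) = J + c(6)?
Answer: -48606/20033 ≈ -2.4263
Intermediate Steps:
a(b, J) = -5 + J (a(b, J) = J - 5 = -5 + J)
d = -1252 (d = 8 + (14*9)*(-5 - 5) = 8 + 126*(-10) = 8 - 1260 = -1252)
(d - 47354)/(-2200 + 22233) = (-1252 - 47354)/(-2200 + 22233) = -48606/20033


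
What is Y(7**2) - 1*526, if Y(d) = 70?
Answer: -456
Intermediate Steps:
Y(7**2) - 1*526 = 70 - 1*526 = 70 - 526 = -456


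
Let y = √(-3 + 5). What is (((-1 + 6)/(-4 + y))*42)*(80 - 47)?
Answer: -1980 - 495*√2 ≈ -2680.0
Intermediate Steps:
y = √2 ≈ 1.4142
(((-1 + 6)/(-4 + y))*42)*(80 - 47) = (((-1 + 6)/(-4 + √2))*42)*(80 - 47) = ((5/(-4 + √2))*42)*33 = (210/(-4 + √2))*33 = 6930/(-4 + √2)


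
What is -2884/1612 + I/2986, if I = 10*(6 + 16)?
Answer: -1032123/601679 ≈ -1.7154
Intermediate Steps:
I = 220 (I = 10*22 = 220)
-2884/1612 + I/2986 = -2884/1612 + 220/2986 = -2884*1/1612 + 220*(1/2986) = -721/403 + 110/1493 = -1032123/601679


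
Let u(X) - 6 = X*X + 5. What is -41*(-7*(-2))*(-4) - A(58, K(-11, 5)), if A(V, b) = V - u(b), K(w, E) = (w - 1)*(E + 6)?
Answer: 19673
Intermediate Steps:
u(X) = 11 + X**2 (u(X) = 6 + (X*X + 5) = 6 + (X**2 + 5) = 6 + (5 + X**2) = 11 + X**2)
K(w, E) = (-1 + w)*(6 + E)
A(V, b) = -11 + V - b**2 (A(V, b) = V - (11 + b**2) = V + (-11 - b**2) = -11 + V - b**2)
-41*(-7*(-2))*(-4) - A(58, K(-11, 5)) = -41*(-7*(-2))*(-4) - (-11 + 58 - (-6 - 1*5 + 6*(-11) + 5*(-11))**2) = -574*(-4) - (-11 + 58 - (-6 - 5 - 66 - 55)**2) = -41*(-56) - (-11 + 58 - 1*(-132)**2) = 2296 - (-11 + 58 - 1*17424) = 2296 - (-11 + 58 - 17424) = 2296 - 1*(-17377) = 2296 + 17377 = 19673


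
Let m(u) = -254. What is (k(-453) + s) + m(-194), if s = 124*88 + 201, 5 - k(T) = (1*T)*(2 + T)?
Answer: -193439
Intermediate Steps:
k(T) = 5 - T*(2 + T) (k(T) = 5 - 1*T*(2 + T) = 5 - T*(2 + T))
s = 11113 (s = 10912 + 201 = 11113)
(k(-453) + s) + m(-194) = ((5 - 1*(-453)² - 2*(-453)) + 11113) - 254 = ((5 - 1*205209 + 906) + 11113) - 254 = ((5 - 205209 + 906) + 11113) - 254 = (-204298 + 11113) - 254 = -193185 - 254 = -193439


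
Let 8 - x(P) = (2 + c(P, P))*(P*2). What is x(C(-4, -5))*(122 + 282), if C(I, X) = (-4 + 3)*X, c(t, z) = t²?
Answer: -105848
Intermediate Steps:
C(I, X) = -X
x(P) = 8 - 2*P*(2 + P²) (x(P) = 8 - (2 + P²)*P*2 = 8 - (2 + P²)*2*P = 8 - 2*P*(2 + P²))
x(C(-4, -5))*(122 + 282) = (8 - (-4)*(-5) - 2*(-1*(-5))³)*(122 + 282) = (8 - 4*5 - 2*5³)*404 = (8 - 20 - 2*125)*404 = (8 - 20 - 250)*404 = -262*404 = -105848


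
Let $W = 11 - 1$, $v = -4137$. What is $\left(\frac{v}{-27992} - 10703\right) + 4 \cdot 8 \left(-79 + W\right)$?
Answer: $- \frac{361400575}{27992} \approx -12911.0$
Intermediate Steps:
$W = 10$
$\left(\frac{v}{-27992} - 10703\right) + 4 \cdot 8 \left(-79 + W\right) = \left(- \frac{4137}{-27992} - 10703\right) + 4 \cdot 8 \left(-79 + 10\right) = \left(\left(-4137\right) \left(- \frac{1}{27992}\right) - 10703\right) + 32 \left(-69\right) = \left(\frac{4137}{27992} - 10703\right) - 2208 = - \frac{299594239}{27992} - 2208 = - \frac{361400575}{27992}$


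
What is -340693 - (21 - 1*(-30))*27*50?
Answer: -409543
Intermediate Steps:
-340693 - (21 - 1*(-30))*27*50 = -340693 - (21 + 30)*27*50 = -340693 - 51*27*50 = -340693 - 1377*50 = -340693 - 1*68850 = -340693 - 68850 = -409543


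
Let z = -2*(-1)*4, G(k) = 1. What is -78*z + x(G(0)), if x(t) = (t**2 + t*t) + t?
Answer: -621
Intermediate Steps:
x(t) = t + 2*t**2 (x(t) = (t**2 + t**2) + t = 2*t**2 + t = t + 2*t**2)
z = 8 (z = 2*4 = 8)
-78*z + x(G(0)) = -78*8 + 1*(1 + 2*1) = -624 + 1*(1 + 2) = -624 + 1*3 = -624 + 3 = -621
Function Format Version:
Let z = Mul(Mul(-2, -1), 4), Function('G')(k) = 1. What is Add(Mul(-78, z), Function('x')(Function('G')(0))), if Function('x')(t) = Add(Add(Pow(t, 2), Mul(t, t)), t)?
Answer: -621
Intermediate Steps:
Function('x')(t) = Add(t, Mul(2, Pow(t, 2))) (Function('x')(t) = Add(Add(Pow(t, 2), Pow(t, 2)), t) = Add(Mul(2, Pow(t, 2)), t) = Add(t, Mul(2, Pow(t, 2))))
z = 8 (z = Mul(2, 4) = 8)
Add(Mul(-78, z), Function('x')(Function('G')(0))) = Add(Mul(-78, 8), Mul(1, Add(1, Mul(2, 1)))) = Add(-624, Mul(1, Add(1, 2))) = Add(-624, Mul(1, 3)) = Add(-624, 3) = -621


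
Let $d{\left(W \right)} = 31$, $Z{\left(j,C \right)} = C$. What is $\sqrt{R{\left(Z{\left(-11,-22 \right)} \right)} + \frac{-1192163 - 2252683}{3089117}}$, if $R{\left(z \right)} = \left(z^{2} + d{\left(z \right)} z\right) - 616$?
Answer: $\frac{94 i \sqrt{880302582373}}{3089117} \approx 28.55 i$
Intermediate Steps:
$R{\left(z \right)} = -616 + z^{2} + 31 z$ ($R{\left(z \right)} = \left(z^{2} + 31 z\right) - 616 = -616 + z^{2} + 31 z$)
$\sqrt{R{\left(Z{\left(-11,-22 \right)} \right)} + \frac{-1192163 - 2252683}{3089117}} = \sqrt{\left(-616 + \left(-22\right)^{2} + 31 \left(-22\right)\right) + \frac{-1192163 - 2252683}{3089117}} = \sqrt{\left(-616 + 484 - 682\right) - \frac{3444846}{3089117}} = \sqrt{-814 - \frac{3444846}{3089117}} = \sqrt{- \frac{2517986084}{3089117}} = \frac{94 i \sqrt{880302582373}}{3089117}$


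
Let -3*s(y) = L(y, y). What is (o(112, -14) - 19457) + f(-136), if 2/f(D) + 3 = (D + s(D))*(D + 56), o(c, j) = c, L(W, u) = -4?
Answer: -625056289/32311 ≈ -19345.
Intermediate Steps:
s(y) = 4/3 (s(y) = -1/3*(-4) = 4/3)
f(D) = 2/(-3 + (56 + D)*(4/3 + D)) (f(D) = 2/(-3 + (D + 4/3)*(D + 56)) = 2/(-3 + (4/3 + D)*(56 + D)) = 2/(-3 + (56 + D)*(4/3 + D)))
(o(112, -14) - 19457) + f(-136) = (112 - 19457) + 6/(215 + 3*(-136)**2 + 172*(-136)) = -19345 + 6/(215 + 3*18496 - 23392) = -19345 + 6/(215 + 55488 - 23392) = -19345 + 6/32311 = -625056289/32311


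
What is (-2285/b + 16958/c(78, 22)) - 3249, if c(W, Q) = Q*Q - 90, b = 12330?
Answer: -1557551513/485802 ≈ -3206.1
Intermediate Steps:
c(W, Q) = -90 + Q**2 (c(W, Q) = Q**2 - 90 = -90 + Q**2)
(-2285/b + 16958/c(78, 22)) - 3249 = (-2285/12330 + 16958/(-90 + 22**2)) - 3249 = (-2285*1/12330 + 16958/(-90 + 484)) - 3249 = (-457/2466 + 16958/394) - 3249 = (-457/2466 + 16958*(1/394)) - 3249 = (-457/2466 + 8479/197) - 3249 = 20819185/485802 - 3249 = -1557551513/485802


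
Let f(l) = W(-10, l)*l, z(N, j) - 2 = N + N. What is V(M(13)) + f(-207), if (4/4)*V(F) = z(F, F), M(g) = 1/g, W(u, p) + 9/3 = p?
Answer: 565138/13 ≈ 43472.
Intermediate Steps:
W(u, p) = -3 + p
z(N, j) = 2 + 2*N (z(N, j) = 2 + (N + N) = 2 + 2*N)
V(F) = 2 + 2*F
f(l) = l*(-3 + l) (f(l) = (-3 + l)*l = l*(-3 + l))
V(M(13)) + f(-207) = (2 + 2/13) - 207*(-3 - 207) = (2 + 2*(1/13)) - 207*(-210) = (2 + 2/13) + 43470 = 28/13 + 43470 = 565138/13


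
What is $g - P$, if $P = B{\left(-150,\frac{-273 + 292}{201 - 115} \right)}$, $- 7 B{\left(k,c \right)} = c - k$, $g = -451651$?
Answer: $- \frac{271880983}{602} \approx -4.5163 \cdot 10^{5}$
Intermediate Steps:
$B{\left(k,c \right)} = - \frac{c}{7} + \frac{k}{7}$ ($B{\left(k,c \right)} = - \frac{c - k}{7} = - \frac{c}{7} + \frac{k}{7}$)
$P = - \frac{12919}{602}$ ($P = - \frac{\left(-273 + 292\right) \frac{1}{201 - 115}}{7} + \frac{1}{7} \left(-150\right) = - \frac{19 \cdot \frac{1}{86}}{7} - \frac{150}{7} = \left(- \frac{1}{7}\right) \frac{19}{86} - \frac{150}{7} = - \frac{19}{602} - \frac{150}{7} = - \frac{12919}{602} \approx -21.46$)
$g - P = -451651 - - \frac{12919}{602} = -451651 + \frac{12919}{602} = - \frac{271880983}{602}$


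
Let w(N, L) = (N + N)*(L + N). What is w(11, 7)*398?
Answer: 157608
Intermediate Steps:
w(N, L) = 2*N*(L + N) (w(N, L) = (2*N)*(L + N) = 2*N*(L + N))
w(11, 7)*398 = (2*11*(7 + 11))*398 = (2*11*18)*398 = 396*398 = 157608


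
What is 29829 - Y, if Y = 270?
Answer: 29559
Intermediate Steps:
29829 - Y = 29829 - 1*270 = 29829 - 270 = 29559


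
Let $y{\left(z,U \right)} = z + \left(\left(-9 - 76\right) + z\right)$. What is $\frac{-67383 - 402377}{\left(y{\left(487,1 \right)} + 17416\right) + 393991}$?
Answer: $- \frac{58720}{51537} \approx -1.1394$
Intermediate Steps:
$y{\left(z,U \right)} = -85 + 2 z$ ($y{\left(z,U \right)} = z + \left(-85 + z\right) = -85 + 2 z$)
$\frac{-67383 - 402377}{\left(y{\left(487,1 \right)} + 17416\right) + 393991} = \frac{-67383 - 402377}{\left(\left(-85 + 2 \cdot 487\right) + 17416\right) + 393991} = - \frac{469760}{\left(\left(-85 + 974\right) + 17416\right) + 393991} = - \frac{469760}{\left(889 + 17416\right) + 393991} = - \frac{469760}{18305 + 393991} = - \frac{469760}{412296} = \left(-469760\right) \frac{1}{412296} = - \frac{58720}{51537}$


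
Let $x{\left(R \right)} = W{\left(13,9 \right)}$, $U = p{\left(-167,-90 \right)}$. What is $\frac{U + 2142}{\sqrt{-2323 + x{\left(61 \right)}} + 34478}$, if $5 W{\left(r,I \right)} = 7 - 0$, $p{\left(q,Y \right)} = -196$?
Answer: $\frac{83867735}{1485918507} - \frac{973 i \sqrt{14510}}{1485918507} \approx 0.056442 - 7.8877 \cdot 10^{-5} i$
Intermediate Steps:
$U = -196$
$W{\left(r,I \right)} = \frac{7}{5}$ ($W{\left(r,I \right)} = \frac{7 - 0}{5} = \frac{7 + 0}{5} = \frac{1}{5} \cdot 7 = \frac{7}{5}$)
$x{\left(R \right)} = \frac{7}{5}$
$\frac{U + 2142}{\sqrt{-2323 + x{\left(61 \right)}} + 34478} = \frac{-196 + 2142}{\sqrt{-2323 + \frac{7}{5}} + 34478} = \frac{1946}{\sqrt{- \frac{11608}{5}} + 34478} = \frac{1946}{\frac{2 i \sqrt{14510}}{5} + 34478} = \frac{1946}{34478 + \frac{2 i \sqrt{14510}}{5}}$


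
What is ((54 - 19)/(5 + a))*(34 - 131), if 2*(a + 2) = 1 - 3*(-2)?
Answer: -6790/13 ≈ -522.31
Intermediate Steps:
a = 3/2 (a = -2 + (1 - 3*(-2))/2 = -2 + (1 + 6)/2 = -2 + (1/2)*7 = -2 + 7/2 = 3/2 ≈ 1.5000)
((54 - 19)/(5 + a))*(34 - 131) = ((54 - 19)/(5 + 3/2))*(34 - 131) = (35/(13/2))*(-97) = (35*(2/13))*(-97) = (70/13)*(-97) = -6790/13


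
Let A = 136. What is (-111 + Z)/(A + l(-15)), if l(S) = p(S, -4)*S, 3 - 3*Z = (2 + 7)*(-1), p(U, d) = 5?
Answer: -107/61 ≈ -1.7541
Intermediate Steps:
Z = 4 (Z = 1 - (2 + 7)*(-1)/3 = 1 - 3*(-1) = 1 - ⅓*(-9) = 1 + 3 = 4)
l(S) = 5*S
(-111 + Z)/(A + l(-15)) = (-111 + 4)/(136 + 5*(-15)) = -107/(136 - 75) = -107/61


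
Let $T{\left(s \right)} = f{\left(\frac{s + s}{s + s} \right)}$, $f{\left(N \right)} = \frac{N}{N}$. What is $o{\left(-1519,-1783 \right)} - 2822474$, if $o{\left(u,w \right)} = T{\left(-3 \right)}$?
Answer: $-2822473$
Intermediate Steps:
$f{\left(N \right)} = 1$
$T{\left(s \right)} = 1$
$o{\left(u,w \right)} = 1$
$o{\left(-1519,-1783 \right)} - 2822474 = 1 - 2822474 = -2822473$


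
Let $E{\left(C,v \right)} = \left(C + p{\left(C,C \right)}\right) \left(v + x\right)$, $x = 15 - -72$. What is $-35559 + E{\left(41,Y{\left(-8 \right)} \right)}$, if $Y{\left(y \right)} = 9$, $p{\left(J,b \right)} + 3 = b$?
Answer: $-27975$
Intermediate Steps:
$x = 87$ ($x = 15 + 72 = 87$)
$p{\left(J,b \right)} = -3 + b$
$E{\left(C,v \right)} = \left(-3 + 2 C\right) \left(87 + v\right)$ ($E{\left(C,v \right)} = \left(C + \left(-3 + C\right)\right) \left(v + 87\right) = \left(-3 + 2 C\right) \left(87 + v\right)$)
$-35559 + E{\left(41,Y{\left(-8 \right)} \right)} = -35559 + \left(-261 + 174 \cdot 41 + 41 \cdot 9 + 9 \left(-3 + 41\right)\right) = -35559 + \left(-261 + 7134 + 369 + 9 \cdot 38\right) = -35559 + \left(-261 + 7134 + 369 + 342\right) = -35559 + 7584 = -27975$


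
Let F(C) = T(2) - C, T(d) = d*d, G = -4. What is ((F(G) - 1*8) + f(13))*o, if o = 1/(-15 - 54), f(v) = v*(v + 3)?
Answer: -208/69 ≈ -3.0145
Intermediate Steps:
T(d) = d**2
F(C) = 4 - C (F(C) = 2**2 - C = 4 - C)
f(v) = v*(3 + v)
o = -1/69 (o = 1/(-69) = -1/69 ≈ -0.014493)
((F(G) - 1*8) + f(13))*o = (((4 - 1*(-4)) - 1*8) + 13*(3 + 13))*(-1/69) = (((4 + 4) - 8) + 13*16)*(-1/69) = ((8 - 8) + 208)*(-1/69) = (0 + 208)*(-1/69) = 208*(-1/69) = -208/69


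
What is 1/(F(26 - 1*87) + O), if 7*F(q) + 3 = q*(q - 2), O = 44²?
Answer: 7/17392 ≈ 0.00040248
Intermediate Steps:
O = 1936
F(q) = -3/7 + q*(-2 + q)/7 (F(q) = -3/7 + (q*(q - 2))/7 = -3/7 + (q*(-2 + q))/7 = -3/7 + q*(-2 + q)/7)
1/(F(26 - 1*87) + O) = 1/((-3/7 - 2*(26 - 1*87)/7 + (26 - 1*87)²/7) + 1936) = 1/((-3/7 - 2*(26 - 87)/7 + (26 - 87)²/7) + 1936) = 1/((-3/7 - 2/7*(-61) + (⅐)*(-61)²) + 1936) = 1/((-3/7 + 122/7 + (⅐)*3721) + 1936) = 1/((-3/7 + 122/7 + 3721/7) + 1936) = 1/(3840/7 + 1936) = 1/(17392/7) = 7/17392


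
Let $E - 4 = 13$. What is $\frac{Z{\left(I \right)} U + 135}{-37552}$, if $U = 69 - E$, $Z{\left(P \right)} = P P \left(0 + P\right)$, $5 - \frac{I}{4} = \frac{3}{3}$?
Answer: $- \frac{213127}{37552} \approx -5.6755$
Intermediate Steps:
$E = 17$ ($E = 4 + 13 = 17$)
$I = 16$ ($I = 20 - 4 \cdot \frac{3}{3} = 20 - 4 \cdot 3 \cdot \frac{1}{3} = 20 - 4 = 16$)
$Z{\left(P \right)} = P^{3}$ ($Z{\left(P \right)} = P^{2} P = P^{3}$)
$U = 52$ ($U = 69 - 17 = 52$)
$\frac{Z{\left(I \right)} U + 135}{-37552} = \frac{16^{3} \cdot 52 + 135}{-37552} = \left(4096 \cdot 52 + 135\right) \left(- \frac{1}{37552}\right) = \left(212992 + 135\right) \left(- \frac{1}{37552}\right) = 213127 \left(- \frac{1}{37552}\right) = - \frac{213127}{37552}$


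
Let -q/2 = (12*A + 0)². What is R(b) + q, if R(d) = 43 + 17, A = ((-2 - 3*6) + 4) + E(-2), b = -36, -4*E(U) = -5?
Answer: -62598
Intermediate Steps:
E(U) = 5/4 (E(U) = -¼*(-5) = 5/4)
A = -59/4 (A = ((-2 - 3*6) + 4) + 5/4 = ((-2 - 18) + 4) + 5/4 = (-20 + 4) + 5/4 = -16 + 5/4 = -59/4 ≈ -14.750)
R(d) = 60
q = -62658 (q = -2*(12*(-59/4) + 0)² = -2*(-177 + 0)² = -2*(-177)² = -2*31329 = -62658)
R(b) + q = 60 - 62658 = -62598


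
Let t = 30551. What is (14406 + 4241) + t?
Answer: 49198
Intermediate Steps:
(14406 + 4241) + t = (14406 + 4241) + 30551 = 18647 + 30551 = 49198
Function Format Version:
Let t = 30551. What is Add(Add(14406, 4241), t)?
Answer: 49198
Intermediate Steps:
Add(Add(14406, 4241), t) = Add(Add(14406, 4241), 30551) = Add(18647, 30551) = 49198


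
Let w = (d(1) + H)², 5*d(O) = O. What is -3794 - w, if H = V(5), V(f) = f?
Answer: -95526/25 ≈ -3821.0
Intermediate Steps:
d(O) = O/5
H = 5
w = 676/25 (w = ((⅕)*1 + 5)² = (⅕ + 5)² = (26/5)² = 676/25 ≈ 27.040)
-3794 - w = -3794 - 1*676/25 = -3794 - 676/25 = -95526/25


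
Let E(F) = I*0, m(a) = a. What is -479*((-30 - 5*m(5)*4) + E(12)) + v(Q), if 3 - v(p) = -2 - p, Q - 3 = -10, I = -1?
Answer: 62268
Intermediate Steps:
Q = -7 (Q = 3 - 10 = -7)
v(p) = 5 + p (v(p) = 3 - (-2 - p) = 3 + (2 + p) = 5 + p)
E(F) = 0 (E(F) = -1*0 = 0)
-479*((-30 - 5*m(5)*4) + E(12)) + v(Q) = -479*((-30 - 5*5*4) + 0) + (5 - 7) = -479*((-30 - 25*4) + 0) - 2 = -479*((-30 - 100) + 0) - 2 = -479*(-130 + 0) - 2 = -479*(-130) - 2 = 62270 - 2 = 62268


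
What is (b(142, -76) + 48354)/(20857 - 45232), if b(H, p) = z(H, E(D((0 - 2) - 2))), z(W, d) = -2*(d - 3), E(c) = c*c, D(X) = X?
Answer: -48328/24375 ≈ -1.9827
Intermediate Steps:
E(c) = c²
z(W, d) = 6 - 2*d (z(W, d) = -2*(-3 + d) = 6 - 2*d)
b(H, p) = -26 (b(H, p) = 6 - 2*((0 - 2) - 2)² = 6 - 2*(-2 - 2)² = 6 - 2*(-4)² = 6 - 2*16 = 6 - 32 = -26)
(b(142, -76) + 48354)/(20857 - 45232) = (-26 + 48354)/(20857 - 45232) = 48328/(-24375) = 48328*(-1/24375) = -48328/24375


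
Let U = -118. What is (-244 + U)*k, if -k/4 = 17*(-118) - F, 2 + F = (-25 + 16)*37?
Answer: -2419608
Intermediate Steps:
F = -335 (F = -2 + (-25 + 16)*37 = -2 - 9*37 = -2 - 333 = -335)
k = 6684 (k = -4*(17*(-118) - 1*(-335)) = -4*(-2006 + 335) = -4*(-1671) = 6684)
(-244 + U)*k = (-244 - 118)*6684 = -362*6684 = -2419608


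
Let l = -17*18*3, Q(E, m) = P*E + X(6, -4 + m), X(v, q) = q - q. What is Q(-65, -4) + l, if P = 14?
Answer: -1828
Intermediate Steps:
X(v, q) = 0
Q(E, m) = 14*E (Q(E, m) = 14*E + 0 = 14*E)
l = -918 (l = -306*3 = -918)
Q(-65, -4) + l = 14*(-65) - 918 = -910 - 918 = -1828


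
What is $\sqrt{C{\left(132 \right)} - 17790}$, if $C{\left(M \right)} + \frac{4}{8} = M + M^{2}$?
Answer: $\frac{i \sqrt{938}}{2} \approx 15.313 i$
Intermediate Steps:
$C{\left(M \right)} = - \frac{1}{2} + M + M^{2}$ ($C{\left(M \right)} = - \frac{1}{2} + \left(M + M^{2}\right) = - \frac{1}{2} + M + M^{2}$)
$\sqrt{C{\left(132 \right)} - 17790} = \sqrt{\left(- \frac{1}{2} + 132 + 132^{2}\right) - 17790} = \sqrt{\left(- \frac{1}{2} + 132 + 17424\right) - 17790} = \sqrt{\frac{35111}{2} - 17790} = \sqrt{- \frac{469}{2}} = \frac{i \sqrt{938}}{2}$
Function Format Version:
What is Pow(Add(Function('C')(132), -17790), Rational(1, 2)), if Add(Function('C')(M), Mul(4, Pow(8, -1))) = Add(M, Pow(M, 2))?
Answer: Mul(Rational(1, 2), I, Pow(938, Rational(1, 2))) ≈ Mul(15.313, I)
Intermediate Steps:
Function('C')(M) = Add(Rational(-1, 2), M, Pow(M, 2)) (Function('C')(M) = Add(Rational(-1, 2), Add(M, Pow(M, 2))) = Add(Rational(-1, 2), M, Pow(M, 2)))
Pow(Add(Function('C')(132), -17790), Rational(1, 2)) = Pow(Add(Add(Rational(-1, 2), 132, Pow(132, 2)), -17790), Rational(1, 2)) = Pow(Add(Add(Rational(-1, 2), 132, 17424), -17790), Rational(1, 2)) = Pow(Add(Rational(35111, 2), -17790), Rational(1, 2)) = Pow(Rational(-469, 2), Rational(1, 2)) = Mul(Rational(1, 2), I, Pow(938, Rational(1, 2)))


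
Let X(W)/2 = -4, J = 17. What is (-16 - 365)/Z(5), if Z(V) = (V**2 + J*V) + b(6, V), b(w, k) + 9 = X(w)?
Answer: -127/31 ≈ -4.0968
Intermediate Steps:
X(W) = -8 (X(W) = 2*(-4) = -8)
b(w, k) = -17 (b(w, k) = -9 - 8 = -17)
Z(V) = -17 + V**2 + 17*V (Z(V) = (V**2 + 17*V) - 17 = -17 + V**2 + 17*V)
(-16 - 365)/Z(5) = (-16 - 365)/(-17 + 5**2 + 17*5) = -381/(-17 + 25 + 85) = -381/93 = -381*1/93 = -127/31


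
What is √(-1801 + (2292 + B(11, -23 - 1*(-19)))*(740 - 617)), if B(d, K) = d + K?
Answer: 4*√17561 ≈ 530.07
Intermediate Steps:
B(d, K) = K + d
√(-1801 + (2292 + B(11, -23 - 1*(-19)))*(740 - 617)) = √(-1801 + (2292 + ((-23 - 1*(-19)) + 11))*(740 - 617)) = √(-1801 + (2292 + ((-23 + 19) + 11))*123) = √(-1801 + (2292 + (-4 + 11))*123) = √(-1801 + (2292 + 7)*123) = √(-1801 + 2299*123) = √(-1801 + 282777) = √280976 = 4*√17561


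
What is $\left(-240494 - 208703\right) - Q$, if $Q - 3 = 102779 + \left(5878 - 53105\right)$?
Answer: $-504752$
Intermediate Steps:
$Q = 55555$ ($Q = 3 + \left(102779 + \left(5878 - 53105\right)\right) = 3 + \left(102779 - 47227\right) = 3 + 55552 = 55555$)
$\left(-240494 - 208703\right) - Q = \left(-240494 - 208703\right) - 55555 = -449197 - 55555 = -504752$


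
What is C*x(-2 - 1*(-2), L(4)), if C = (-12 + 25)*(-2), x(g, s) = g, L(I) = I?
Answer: 0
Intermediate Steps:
C = -26 (C = 13*(-2) = -26)
C*x(-2 - 1*(-2), L(4)) = -26*(-2 - 1*(-2)) = -26*(-2 + 2) = -26*0 = 0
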